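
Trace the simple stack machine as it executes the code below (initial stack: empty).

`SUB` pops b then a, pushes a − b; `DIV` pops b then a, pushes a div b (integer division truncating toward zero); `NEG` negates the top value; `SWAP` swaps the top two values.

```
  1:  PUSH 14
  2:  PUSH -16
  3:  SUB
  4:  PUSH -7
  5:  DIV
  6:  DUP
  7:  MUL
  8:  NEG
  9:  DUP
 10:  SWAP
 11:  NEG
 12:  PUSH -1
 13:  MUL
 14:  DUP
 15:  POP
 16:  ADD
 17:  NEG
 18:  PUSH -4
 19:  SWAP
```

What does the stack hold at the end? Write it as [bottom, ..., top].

[-4, 32]

PUSH 14  → [14]
PUSH -16 → [14, -16]
SUB      → [30]
PUSH -7  → [30, -7]
DIV      → [-4]
DUP      → [-4, -4]
MUL      → [16]
NEG      → [-16]
DUP      → [-16, -16]
SWAP     → [-16, -16]
NEG      → [-16, 16]
PUSH -1  → [-16, 16, -1]
MUL      → [-16, -16]
DUP      → [-16, -16, -16]
POP      → [-16, -16]
ADD      → [-32]
NEG      → [32]
PUSH -4  → [32, -4]
SWAP     → [-4, 32]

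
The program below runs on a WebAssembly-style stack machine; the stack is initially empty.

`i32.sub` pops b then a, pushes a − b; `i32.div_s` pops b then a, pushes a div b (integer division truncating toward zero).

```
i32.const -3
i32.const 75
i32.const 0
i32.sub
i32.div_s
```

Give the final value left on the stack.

i32.const -3 → [-3]
i32.const 75 → [-3, 75]
i32.const 0  → [-3, 75, 0]
i32.sub      → [-3, 75]
i32.div_s    → [0]

0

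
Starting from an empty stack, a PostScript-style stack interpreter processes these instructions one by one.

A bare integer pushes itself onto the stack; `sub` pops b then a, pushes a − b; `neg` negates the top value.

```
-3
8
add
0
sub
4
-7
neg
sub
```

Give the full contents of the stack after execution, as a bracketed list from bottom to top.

[5, -3]

-3  -> [-3]
8   -> [-3, 8]
add -> [5]
0   -> [5, 0]
sub -> [5]
4   -> [5, 4]
-7  -> [5, 4, -7]
neg -> [5, 4, 7]
sub -> [5, -3]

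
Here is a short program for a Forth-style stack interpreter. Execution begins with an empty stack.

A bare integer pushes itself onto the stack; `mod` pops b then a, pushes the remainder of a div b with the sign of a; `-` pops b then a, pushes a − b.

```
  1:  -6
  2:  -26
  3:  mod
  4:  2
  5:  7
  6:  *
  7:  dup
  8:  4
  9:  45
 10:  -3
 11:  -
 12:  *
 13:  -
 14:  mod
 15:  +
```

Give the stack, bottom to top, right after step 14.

[-6, 14]

-6  : -6
-26 : -6 -26
mod : -6
2   : -6 2
7   : -6 2 7
*   : -6 14
dup : -6 14 14
4   : -6 14 14 4
45  : -6 14 14 4 45
-3  : -6 14 14 4 45 -3
-   : -6 14 14 4 48
*   : -6 14 14 192
-   : -6 14 -178
mod : -6 14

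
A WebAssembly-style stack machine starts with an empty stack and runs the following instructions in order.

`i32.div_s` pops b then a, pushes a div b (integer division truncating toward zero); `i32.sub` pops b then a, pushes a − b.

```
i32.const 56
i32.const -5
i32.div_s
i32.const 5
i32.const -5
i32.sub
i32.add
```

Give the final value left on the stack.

-1

i32.const 56 -> 56
i32.const -5 -> 56 -5
i32.div_s    -> -11
i32.const 5  -> -11 5
i32.const -5 -> -11 5 -5
i32.sub      -> -11 10
i32.add      -> -1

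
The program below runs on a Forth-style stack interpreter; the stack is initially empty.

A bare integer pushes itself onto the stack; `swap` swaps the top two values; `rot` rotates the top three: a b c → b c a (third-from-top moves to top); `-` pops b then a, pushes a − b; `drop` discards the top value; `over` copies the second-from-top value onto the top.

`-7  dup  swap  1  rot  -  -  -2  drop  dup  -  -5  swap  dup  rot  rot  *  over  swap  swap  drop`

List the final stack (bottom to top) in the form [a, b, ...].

[0, 0]

-7   -> -7
dup  -> -7 -7
swap -> -7 -7
1    -> -7 -7 1
rot  -> -7 1 -7
-    -> -7 8
-    -> -15
-2   -> -15 -2
drop -> -15
dup  -> -15 -15
-    -> 0
-5   -> 0 -5
swap -> -5 0
dup  -> -5 0 0
rot  -> 0 0 -5
rot  -> 0 -5 0
*    -> 0 0
over -> 0 0 0
swap -> 0 0 0
swap -> 0 0 0
drop -> 0 0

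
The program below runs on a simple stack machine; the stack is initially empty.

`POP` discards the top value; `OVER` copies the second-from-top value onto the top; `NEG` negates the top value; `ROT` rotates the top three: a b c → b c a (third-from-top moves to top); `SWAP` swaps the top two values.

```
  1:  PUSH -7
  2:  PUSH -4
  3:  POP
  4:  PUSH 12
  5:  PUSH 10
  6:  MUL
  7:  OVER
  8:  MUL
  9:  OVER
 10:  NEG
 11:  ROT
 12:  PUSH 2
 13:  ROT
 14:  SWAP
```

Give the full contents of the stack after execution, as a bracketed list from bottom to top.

[-840, -7, 7, 2]

PUSH -7 -> [-7]
PUSH -4 -> [-7, -4]
POP     -> [-7]
PUSH 12 -> [-7, 12]
PUSH 10 -> [-7, 12, 10]
MUL     -> [-7, 120]
OVER    -> [-7, 120, -7]
MUL     -> [-7, -840]
OVER    -> [-7, -840, -7]
NEG     -> [-7, -840, 7]
ROT     -> [-840, 7, -7]
PUSH 2  -> [-840, 7, -7, 2]
ROT     -> [-840, -7, 2, 7]
SWAP    -> [-840, -7, 7, 2]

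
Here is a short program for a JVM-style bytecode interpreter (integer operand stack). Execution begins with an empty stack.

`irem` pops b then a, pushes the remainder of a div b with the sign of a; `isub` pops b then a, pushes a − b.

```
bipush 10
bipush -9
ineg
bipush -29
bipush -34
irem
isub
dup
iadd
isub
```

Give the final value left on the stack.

-66

bipush 10   10
bipush -9   10 -9
ineg        10 9
bipush -29  10 9 -29
bipush -34  10 9 -29 -34
irem        10 9 -29
isub        10 38
dup         10 38 38
iadd        10 76
isub        -66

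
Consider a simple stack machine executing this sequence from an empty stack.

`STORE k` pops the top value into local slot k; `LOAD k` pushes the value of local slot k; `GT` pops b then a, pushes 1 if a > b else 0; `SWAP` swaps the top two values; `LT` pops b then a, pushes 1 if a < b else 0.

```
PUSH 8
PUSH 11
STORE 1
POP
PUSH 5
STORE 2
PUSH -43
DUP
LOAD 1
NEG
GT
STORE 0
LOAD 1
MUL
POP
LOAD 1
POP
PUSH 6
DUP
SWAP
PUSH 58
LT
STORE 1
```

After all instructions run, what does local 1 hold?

1

PUSH 8   -> [8]
PUSH 11  -> [8, 11]
STORE 1  -> [8]
POP      -> []
PUSH 5   -> [5]
STORE 2  -> []
PUSH -43 -> [-43]
DUP      -> [-43, -43]
LOAD 1   -> [-43, -43, 11]
NEG      -> [-43, -43, -11]
GT       -> [-43, 0]
STORE 0  -> [-43]
LOAD 1   -> [-43, 11]
MUL      -> [-473]
POP      -> []
LOAD 1   -> [11]
POP      -> []
PUSH 6   -> [6]
DUP      -> [6, 6]
SWAP     -> [6, 6]
PUSH 58  -> [6, 6, 58]
LT       -> [6, 1]
STORE 1  -> [6]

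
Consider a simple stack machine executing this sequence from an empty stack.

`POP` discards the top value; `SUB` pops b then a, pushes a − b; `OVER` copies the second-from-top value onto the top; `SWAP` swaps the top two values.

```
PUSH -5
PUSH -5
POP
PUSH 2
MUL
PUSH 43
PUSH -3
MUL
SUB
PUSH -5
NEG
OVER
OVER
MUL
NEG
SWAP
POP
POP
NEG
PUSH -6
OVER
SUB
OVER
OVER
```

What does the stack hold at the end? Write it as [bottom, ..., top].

[-119, 113, -119, 113]

PUSH -5 → [-5]
PUSH -5 → [-5, -5]
POP     → [-5]
PUSH 2  → [-5, 2]
MUL     → [-10]
PUSH 43 → [-10, 43]
PUSH -3 → [-10, 43, -3]
MUL     → [-10, -129]
SUB     → [119]
PUSH -5 → [119, -5]
NEG     → [119, 5]
OVER    → [119, 5, 119]
OVER    → [119, 5, 119, 5]
MUL     → [119, 5, 595]
NEG     → [119, 5, -595]
SWAP    → [119, -595, 5]
POP     → [119, -595]
POP     → [119]
NEG     → [-119]
PUSH -6 → [-119, -6]
OVER    → [-119, -6, -119]
SUB     → [-119, 113]
OVER    → [-119, 113, -119]
OVER    → [-119, 113, -119, 113]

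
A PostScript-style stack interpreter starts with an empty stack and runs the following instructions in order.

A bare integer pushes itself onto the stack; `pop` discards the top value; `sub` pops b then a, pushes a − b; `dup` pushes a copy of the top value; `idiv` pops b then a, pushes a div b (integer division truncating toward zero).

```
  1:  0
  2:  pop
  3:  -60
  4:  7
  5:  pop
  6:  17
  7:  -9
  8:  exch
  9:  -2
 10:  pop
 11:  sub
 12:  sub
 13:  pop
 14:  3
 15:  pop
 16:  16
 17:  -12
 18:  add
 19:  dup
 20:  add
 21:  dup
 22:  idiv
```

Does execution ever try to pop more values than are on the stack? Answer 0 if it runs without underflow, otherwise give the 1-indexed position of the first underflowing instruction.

0    -> [0]
pop  -> []
-60  -> [-60]
7    -> [-60, 7]
pop  -> [-60]
17   -> [-60, 17]
-9   -> [-60, 17, -9]
exch -> [-60, -9, 17]
-2   -> [-60, -9, 17, -2]
pop  -> [-60, -9, 17]
sub  -> [-60, -26]
sub  -> [-34]
pop  -> []
3    -> [3]
pop  -> []
16   -> [16]
-12  -> [16, -12]
add  -> [4]
dup  -> [4, 4]
add  -> [8]
dup  -> [8, 8]
idiv -> [1]

0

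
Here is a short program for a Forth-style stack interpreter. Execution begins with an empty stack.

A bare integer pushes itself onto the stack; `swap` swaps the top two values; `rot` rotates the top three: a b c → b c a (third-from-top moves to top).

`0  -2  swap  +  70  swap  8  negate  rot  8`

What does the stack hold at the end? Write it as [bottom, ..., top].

[-2, -8, 70, 8]

0       [0]
-2      [0, -2]
swap    [-2, 0]
+       [-2]
70      [-2, 70]
swap    [70, -2]
8       [70, -2, 8]
negate  [70, -2, -8]
rot     [-2, -8, 70]
8       [-2, -8, 70, 8]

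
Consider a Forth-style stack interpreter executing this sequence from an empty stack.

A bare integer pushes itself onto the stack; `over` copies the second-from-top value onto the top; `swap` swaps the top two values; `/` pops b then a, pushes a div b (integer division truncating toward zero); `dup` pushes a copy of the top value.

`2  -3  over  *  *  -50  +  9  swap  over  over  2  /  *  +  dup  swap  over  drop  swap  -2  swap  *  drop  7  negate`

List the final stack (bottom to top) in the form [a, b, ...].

[9, -341, -7]

2       2
-3      2 -3
over    2 -3 2
*       2 -6
*       -12
-50     -12 -50
+       -62
9       -62 9
swap    9 -62
over    9 -62 9
over    9 -62 9 -62
2       9 -62 9 -62 2
/       9 -62 9 -31
*       9 -62 -279
+       9 -341
dup     9 -341 -341
swap    9 -341 -341
over    9 -341 -341 -341
drop    9 -341 -341
swap    9 -341 -341
-2      9 -341 -341 -2
swap    9 -341 -2 -341
*       9 -341 682
drop    9 -341
7       9 -341 7
negate  9 -341 -7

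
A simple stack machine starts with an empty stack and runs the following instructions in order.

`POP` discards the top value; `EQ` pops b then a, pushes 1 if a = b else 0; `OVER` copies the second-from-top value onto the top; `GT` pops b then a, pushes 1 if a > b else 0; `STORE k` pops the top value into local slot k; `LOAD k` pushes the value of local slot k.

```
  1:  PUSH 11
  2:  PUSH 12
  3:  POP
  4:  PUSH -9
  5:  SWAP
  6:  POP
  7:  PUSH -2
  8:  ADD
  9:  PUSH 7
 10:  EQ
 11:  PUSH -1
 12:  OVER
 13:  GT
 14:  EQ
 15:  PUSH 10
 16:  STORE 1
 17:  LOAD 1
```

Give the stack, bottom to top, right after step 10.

PUSH 11 -> 11
PUSH 12 -> 11 12
POP     -> 11
PUSH -9 -> 11 -9
SWAP    -> -9 11
POP     -> -9
PUSH -2 -> -9 -2
ADD     -> -11
PUSH 7  -> -11 7
EQ      -> 0

[0]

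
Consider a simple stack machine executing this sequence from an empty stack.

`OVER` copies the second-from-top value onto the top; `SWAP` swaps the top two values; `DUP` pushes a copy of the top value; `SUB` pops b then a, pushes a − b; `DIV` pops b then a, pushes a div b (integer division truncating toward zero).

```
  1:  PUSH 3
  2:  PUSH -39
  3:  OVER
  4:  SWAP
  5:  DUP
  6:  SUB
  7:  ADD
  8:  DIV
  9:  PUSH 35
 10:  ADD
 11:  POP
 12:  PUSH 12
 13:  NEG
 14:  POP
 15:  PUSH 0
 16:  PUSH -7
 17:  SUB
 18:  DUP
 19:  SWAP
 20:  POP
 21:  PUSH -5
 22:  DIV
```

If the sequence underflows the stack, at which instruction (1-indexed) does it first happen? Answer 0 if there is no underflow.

PUSH 3   → [3]
PUSH -39 → [3, -39]
OVER     → [3, -39, 3]
SWAP     → [3, 3, -39]
DUP      → [3, 3, -39, -39]
SUB      → [3, 3, 0]
ADD      → [3, 3]
DIV      → [1]
PUSH 35  → [1, 35]
ADD      → [36]
POP      → []
PUSH 12  → [12]
NEG      → [-12]
POP      → []
PUSH 0   → [0]
PUSH -7  → [0, -7]
SUB      → [7]
DUP      → [7, 7]
SWAP     → [7, 7]
POP      → [7]
PUSH -5  → [7, -5]
DIV      → [-1]

0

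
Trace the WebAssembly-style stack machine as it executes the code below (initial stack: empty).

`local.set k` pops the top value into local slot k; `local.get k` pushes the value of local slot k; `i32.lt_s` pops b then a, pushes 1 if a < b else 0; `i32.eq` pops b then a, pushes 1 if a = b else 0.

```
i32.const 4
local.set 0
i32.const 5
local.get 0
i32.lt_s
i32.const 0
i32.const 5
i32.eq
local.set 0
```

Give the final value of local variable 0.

i32.const 4 → [4]
local.set 0 → []
i32.const 5 → [5]
local.get 0 → [5, 4]
i32.lt_s    → [0]
i32.const 0 → [0, 0]
i32.const 5 → [0, 0, 5]
i32.eq      → [0, 0]
local.set 0 → [0]

0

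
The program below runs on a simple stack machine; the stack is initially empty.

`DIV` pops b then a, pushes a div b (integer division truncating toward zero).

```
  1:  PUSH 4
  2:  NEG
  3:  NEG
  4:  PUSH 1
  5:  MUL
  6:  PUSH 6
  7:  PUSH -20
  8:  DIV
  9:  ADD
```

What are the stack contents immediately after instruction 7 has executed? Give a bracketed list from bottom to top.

PUSH 4    4
NEG       -4
NEG       4
PUSH 1    4 1
MUL       4
PUSH 6    4 6
PUSH -20  4 6 -20

[4, 6, -20]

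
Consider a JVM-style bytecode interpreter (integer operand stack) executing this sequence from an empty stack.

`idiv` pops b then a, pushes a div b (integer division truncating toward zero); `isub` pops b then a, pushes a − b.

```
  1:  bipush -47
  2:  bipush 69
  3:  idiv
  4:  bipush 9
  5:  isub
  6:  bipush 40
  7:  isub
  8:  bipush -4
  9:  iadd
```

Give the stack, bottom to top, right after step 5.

bipush -47 -> [-47]
bipush 69  -> [-47, 69]
idiv       -> [0]
bipush 9   -> [0, 9]
isub       -> [-9]

[-9]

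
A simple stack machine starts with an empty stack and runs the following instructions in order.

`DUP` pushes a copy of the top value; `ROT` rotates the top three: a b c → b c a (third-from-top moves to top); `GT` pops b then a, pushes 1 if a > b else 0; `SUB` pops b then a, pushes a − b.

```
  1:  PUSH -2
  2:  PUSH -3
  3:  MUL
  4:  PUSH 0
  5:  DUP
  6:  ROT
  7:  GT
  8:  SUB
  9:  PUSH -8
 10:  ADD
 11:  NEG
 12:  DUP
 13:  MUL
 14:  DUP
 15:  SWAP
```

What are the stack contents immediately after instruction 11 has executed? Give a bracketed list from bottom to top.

[8]

PUSH -2 → -2
PUSH -3 → -2 -3
MUL     → 6
PUSH 0  → 6 0
DUP     → 6 0 0
ROT     → 0 0 6
GT      → 0 0
SUB     → 0
PUSH -8 → 0 -8
ADD     → -8
NEG     → 8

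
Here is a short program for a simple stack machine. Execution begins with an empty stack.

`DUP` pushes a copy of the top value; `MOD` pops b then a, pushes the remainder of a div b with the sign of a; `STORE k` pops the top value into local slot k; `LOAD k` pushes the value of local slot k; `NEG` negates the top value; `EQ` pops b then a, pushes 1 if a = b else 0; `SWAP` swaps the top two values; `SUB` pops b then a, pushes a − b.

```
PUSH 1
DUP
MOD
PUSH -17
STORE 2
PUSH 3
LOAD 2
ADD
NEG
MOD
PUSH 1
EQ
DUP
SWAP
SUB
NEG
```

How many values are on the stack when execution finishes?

PUSH 1   → 1
DUP      → 1 1
MOD      → 0
PUSH -17 → 0 -17
STORE 2  → 0
PUSH 3   → 0 3
LOAD 2   → 0 3 -17
ADD      → 0 -14
NEG      → 0 14
MOD      → 0
PUSH 1   → 0 1
EQ       → 0
DUP      → 0 0
SWAP     → 0 0
SUB      → 0
NEG      → 0

1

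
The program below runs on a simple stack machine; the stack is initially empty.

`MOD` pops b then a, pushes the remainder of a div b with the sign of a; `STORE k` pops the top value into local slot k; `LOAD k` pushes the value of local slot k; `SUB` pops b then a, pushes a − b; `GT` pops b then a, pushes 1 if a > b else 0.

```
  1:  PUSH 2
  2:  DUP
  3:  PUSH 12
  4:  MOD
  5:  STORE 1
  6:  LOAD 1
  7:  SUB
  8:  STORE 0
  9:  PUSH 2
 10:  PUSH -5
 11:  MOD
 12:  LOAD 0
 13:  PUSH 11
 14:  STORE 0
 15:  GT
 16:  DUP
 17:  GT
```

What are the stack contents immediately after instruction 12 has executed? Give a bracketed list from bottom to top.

[2, 0]

PUSH 2   [2]
DUP      [2, 2]
PUSH 12  [2, 2, 12]
MOD      [2, 2]
STORE 1  [2]
LOAD 1   [2, 2]
SUB      [0]
STORE 0  []
PUSH 2   [2]
PUSH -5  [2, -5]
MOD      [2]
LOAD 0   [2, 0]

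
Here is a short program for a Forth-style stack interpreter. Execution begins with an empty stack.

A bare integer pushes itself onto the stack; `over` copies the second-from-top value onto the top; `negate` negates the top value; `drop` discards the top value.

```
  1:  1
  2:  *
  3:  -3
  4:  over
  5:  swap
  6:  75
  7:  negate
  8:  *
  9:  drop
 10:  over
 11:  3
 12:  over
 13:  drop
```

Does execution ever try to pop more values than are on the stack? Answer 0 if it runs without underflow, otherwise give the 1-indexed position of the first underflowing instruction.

2

1 : [1]
*  — needs 2 operands, stack has 1 → underflow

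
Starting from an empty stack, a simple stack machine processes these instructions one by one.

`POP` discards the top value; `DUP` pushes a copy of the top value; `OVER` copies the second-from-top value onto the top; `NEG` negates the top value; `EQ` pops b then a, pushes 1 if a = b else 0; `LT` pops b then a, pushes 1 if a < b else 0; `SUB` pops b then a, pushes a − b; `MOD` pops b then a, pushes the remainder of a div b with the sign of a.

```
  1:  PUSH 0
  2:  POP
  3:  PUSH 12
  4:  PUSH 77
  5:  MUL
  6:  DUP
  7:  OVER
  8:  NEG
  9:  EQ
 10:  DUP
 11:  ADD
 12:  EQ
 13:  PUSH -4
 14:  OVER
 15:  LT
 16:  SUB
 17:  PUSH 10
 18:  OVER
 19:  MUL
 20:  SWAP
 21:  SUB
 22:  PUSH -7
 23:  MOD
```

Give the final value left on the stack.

PUSH 0  → 0
POP     → (empty)
PUSH 12 → 12
PUSH 77 → 12 77
MUL     → 924
DUP     → 924 924
OVER    → 924 924 924
NEG     → 924 924 -924
EQ      → 924 0
DUP     → 924 0 0
ADD     → 924 0
EQ      → 0
PUSH -4 → 0 -4
OVER    → 0 -4 0
LT      → 0 1
SUB     → -1
PUSH 10 → -1 10
OVER    → -1 10 -1
MUL     → -1 -10
SWAP    → -10 -1
SUB     → -9
PUSH -7 → -9 -7
MOD     → -2

-2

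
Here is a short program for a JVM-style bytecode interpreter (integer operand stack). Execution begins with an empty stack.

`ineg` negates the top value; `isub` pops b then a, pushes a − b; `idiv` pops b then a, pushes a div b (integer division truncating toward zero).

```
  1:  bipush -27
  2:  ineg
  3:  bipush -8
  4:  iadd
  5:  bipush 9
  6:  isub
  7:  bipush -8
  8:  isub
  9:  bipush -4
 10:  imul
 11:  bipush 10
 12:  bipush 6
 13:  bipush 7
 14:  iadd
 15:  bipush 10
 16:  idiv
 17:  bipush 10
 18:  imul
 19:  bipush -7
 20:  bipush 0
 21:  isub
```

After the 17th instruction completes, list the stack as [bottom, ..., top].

[-72, 10, 1, 10]

bipush -27  -27
ineg        27
bipush -8   27 -8
iadd        19
bipush 9    19 9
isub        10
bipush -8   10 -8
isub        18
bipush -4   18 -4
imul        -72
bipush 10   -72 10
bipush 6    -72 10 6
bipush 7    -72 10 6 7
iadd        -72 10 13
bipush 10   -72 10 13 10
idiv        -72 10 1
bipush 10   -72 10 1 10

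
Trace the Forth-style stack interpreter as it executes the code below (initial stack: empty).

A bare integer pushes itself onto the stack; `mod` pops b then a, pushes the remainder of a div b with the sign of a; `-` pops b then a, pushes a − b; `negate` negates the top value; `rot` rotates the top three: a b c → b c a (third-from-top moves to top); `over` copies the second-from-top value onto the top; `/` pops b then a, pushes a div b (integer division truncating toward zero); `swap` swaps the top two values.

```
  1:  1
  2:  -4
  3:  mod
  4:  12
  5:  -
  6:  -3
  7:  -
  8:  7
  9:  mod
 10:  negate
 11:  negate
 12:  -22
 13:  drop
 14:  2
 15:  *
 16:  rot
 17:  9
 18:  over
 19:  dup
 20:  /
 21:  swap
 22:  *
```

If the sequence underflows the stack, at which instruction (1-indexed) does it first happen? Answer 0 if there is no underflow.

1      → 1
-4     → 1 -4
mod    → 1
12     → 1 12
-      → -11
-3     → -11 -3
-      → -8
7      → -8 7
mod    → -1
negate → 1
negate → -1
-22    → -1 -22
drop   → -1
2      → -1 2
*      → -2
rot  — needs 3 operands, stack has 1 → underflow

16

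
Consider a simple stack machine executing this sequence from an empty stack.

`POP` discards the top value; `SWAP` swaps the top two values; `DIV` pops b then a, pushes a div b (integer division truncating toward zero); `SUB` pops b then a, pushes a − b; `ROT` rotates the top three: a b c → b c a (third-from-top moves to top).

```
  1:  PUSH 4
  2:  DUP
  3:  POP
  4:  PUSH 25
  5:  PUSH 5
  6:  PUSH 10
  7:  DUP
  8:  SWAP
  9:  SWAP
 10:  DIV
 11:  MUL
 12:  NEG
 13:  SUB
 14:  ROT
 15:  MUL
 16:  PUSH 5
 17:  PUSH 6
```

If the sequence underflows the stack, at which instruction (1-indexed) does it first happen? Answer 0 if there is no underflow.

PUSH 4  → 4
DUP     → 4 4
POP     → 4
PUSH 25 → 4 25
PUSH 5  → 4 25 5
PUSH 10 → 4 25 5 10
DUP     → 4 25 5 10 10
SWAP    → 4 25 5 10 10
SWAP    → 4 25 5 10 10
DIV     → 4 25 5 1
MUL     → 4 25 5
NEG     → 4 25 -5
SUB     → 4 30
ROT  — needs 3 operands, stack has 2 → underflow

14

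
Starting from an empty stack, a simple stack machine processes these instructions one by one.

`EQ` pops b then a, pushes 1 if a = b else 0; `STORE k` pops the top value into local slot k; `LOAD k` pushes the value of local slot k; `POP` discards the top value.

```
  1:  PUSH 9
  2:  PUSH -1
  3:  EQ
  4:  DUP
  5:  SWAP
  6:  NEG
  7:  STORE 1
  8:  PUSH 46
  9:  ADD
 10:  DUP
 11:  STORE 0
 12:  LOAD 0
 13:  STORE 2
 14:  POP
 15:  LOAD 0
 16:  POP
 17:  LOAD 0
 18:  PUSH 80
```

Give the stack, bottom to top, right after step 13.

PUSH 9  : 9
PUSH -1 : 9 -1
EQ      : 0
DUP     : 0 0
SWAP    : 0 0
NEG     : 0 0
STORE 1 : 0
PUSH 46 : 0 46
ADD     : 46
DUP     : 46 46
STORE 0 : 46
LOAD 0  : 46 46
STORE 2 : 46

[46]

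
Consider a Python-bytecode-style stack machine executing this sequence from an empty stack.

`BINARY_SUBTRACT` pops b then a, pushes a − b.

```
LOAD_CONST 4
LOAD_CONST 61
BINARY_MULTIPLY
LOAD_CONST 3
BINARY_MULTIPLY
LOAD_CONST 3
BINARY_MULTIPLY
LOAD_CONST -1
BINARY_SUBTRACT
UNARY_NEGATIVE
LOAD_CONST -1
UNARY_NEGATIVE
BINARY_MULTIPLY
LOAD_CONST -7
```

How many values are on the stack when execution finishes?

LOAD_CONST 4    : 4
LOAD_CONST 61   : 4 61
BINARY_MULTIPLY : 244
LOAD_CONST 3    : 244 3
BINARY_MULTIPLY : 732
LOAD_CONST 3    : 732 3
BINARY_MULTIPLY : 2196
LOAD_CONST -1   : 2196 -1
BINARY_SUBTRACT : 2197
UNARY_NEGATIVE  : -2197
LOAD_CONST -1   : -2197 -1
UNARY_NEGATIVE  : -2197 1
BINARY_MULTIPLY : -2197
LOAD_CONST -7   : -2197 -7

2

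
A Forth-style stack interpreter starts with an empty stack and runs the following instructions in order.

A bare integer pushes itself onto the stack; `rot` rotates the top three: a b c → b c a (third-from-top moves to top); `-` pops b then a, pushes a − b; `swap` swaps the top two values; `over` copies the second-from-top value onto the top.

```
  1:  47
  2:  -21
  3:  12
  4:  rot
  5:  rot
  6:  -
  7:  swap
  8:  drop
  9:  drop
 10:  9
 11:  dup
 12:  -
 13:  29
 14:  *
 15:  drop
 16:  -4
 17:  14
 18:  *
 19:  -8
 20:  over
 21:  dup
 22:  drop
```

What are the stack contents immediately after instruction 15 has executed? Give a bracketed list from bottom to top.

47    [47]
-21   [47, -21]
12    [47, -21, 12]
rot   [-21, 12, 47]
rot   [12, 47, -21]
-     [12, 68]
swap  [68, 12]
drop  [68]
drop  []
9     [9]
dup   [9, 9]
-     [0]
29    [0, 29]
*     [0]
drop  []

[]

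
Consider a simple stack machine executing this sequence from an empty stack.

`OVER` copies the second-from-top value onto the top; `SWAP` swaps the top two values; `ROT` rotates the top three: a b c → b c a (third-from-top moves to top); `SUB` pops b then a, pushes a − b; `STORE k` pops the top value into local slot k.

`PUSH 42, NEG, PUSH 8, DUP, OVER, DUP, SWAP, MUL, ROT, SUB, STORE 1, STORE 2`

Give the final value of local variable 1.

PUSH 42 : [42]
NEG     : [-42]
PUSH 8  : [-42, 8]
DUP     : [-42, 8, 8]
OVER    : [-42, 8, 8, 8]
DUP     : [-42, 8, 8, 8, 8]
SWAP    : [-42, 8, 8, 8, 8]
MUL     : [-42, 8, 8, 64]
ROT     : [-42, 8, 64, 8]
SUB     : [-42, 8, 56]
STORE 1 : [-42, 8]
STORE 2 : [-42]

56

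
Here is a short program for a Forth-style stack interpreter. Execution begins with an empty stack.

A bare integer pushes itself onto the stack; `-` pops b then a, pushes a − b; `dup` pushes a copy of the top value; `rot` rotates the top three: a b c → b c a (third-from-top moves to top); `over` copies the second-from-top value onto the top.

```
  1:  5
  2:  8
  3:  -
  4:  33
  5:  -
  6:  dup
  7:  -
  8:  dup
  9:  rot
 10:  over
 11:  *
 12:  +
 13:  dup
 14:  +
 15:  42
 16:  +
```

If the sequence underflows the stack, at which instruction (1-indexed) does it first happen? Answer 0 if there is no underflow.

9

5    5
8    5 8
-    -3
33   -3 33
-    -36
dup  -36 -36
-    0
dup  0 0
rot  — needs 3 operands, stack has 2 → underflow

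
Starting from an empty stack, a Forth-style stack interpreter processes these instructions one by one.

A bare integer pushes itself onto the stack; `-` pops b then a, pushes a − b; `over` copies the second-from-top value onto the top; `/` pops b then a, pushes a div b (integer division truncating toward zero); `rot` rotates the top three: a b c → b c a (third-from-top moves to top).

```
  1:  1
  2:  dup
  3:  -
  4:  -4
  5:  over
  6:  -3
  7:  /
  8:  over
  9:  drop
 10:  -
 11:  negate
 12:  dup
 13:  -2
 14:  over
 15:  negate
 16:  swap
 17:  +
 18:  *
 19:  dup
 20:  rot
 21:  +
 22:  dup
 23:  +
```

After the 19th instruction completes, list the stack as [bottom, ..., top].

1      -> 1
dup    -> 1 1
-      -> 0
-4     -> 0 -4
over   -> 0 -4 0
-3     -> 0 -4 0 -3
/      -> 0 -4 0
over   -> 0 -4 0 -4
drop   -> 0 -4 0
-      -> 0 -4
negate -> 0 4
dup    -> 0 4 4
-2     -> 0 4 4 -2
over   -> 0 4 4 -2 4
negate -> 0 4 4 -2 -4
swap   -> 0 4 4 -4 -2
+      -> 0 4 4 -6
*      -> 0 4 -24
dup    -> 0 4 -24 -24

[0, 4, -24, -24]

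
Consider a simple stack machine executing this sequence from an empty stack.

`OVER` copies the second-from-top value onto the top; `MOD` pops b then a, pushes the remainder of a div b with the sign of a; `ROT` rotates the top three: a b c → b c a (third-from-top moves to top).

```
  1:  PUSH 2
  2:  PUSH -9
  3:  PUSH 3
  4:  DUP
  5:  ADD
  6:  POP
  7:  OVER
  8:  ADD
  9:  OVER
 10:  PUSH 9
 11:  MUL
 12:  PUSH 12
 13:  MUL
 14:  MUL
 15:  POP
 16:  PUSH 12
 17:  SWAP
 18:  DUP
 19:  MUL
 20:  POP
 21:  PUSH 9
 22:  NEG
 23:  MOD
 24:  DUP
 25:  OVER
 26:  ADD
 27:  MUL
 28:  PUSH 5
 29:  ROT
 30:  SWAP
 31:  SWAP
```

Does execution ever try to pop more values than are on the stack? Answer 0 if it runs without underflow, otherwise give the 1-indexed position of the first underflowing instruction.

PUSH 2  -> 2
PUSH -9 -> 2 -9
PUSH 3  -> 2 -9 3
DUP     -> 2 -9 3 3
ADD     -> 2 -9 6
POP     -> 2 -9
OVER    -> 2 -9 2
ADD     -> 2 -7
OVER    -> 2 -7 2
PUSH 9  -> 2 -7 2 9
MUL     -> 2 -7 18
PUSH 12 -> 2 -7 18 12
MUL     -> 2 -7 216
MUL     -> 2 -1512
POP     -> 2
PUSH 12 -> 2 12
SWAP    -> 12 2
DUP     -> 12 2 2
MUL     -> 12 4
POP     -> 12
PUSH 9  -> 12 9
NEG     -> 12 -9
MOD     -> 3
DUP     -> 3 3
OVER    -> 3 3 3
ADD     -> 3 6
MUL     -> 18
PUSH 5  -> 18 5
ROT  — needs 3 operands, stack has 2 → underflow

29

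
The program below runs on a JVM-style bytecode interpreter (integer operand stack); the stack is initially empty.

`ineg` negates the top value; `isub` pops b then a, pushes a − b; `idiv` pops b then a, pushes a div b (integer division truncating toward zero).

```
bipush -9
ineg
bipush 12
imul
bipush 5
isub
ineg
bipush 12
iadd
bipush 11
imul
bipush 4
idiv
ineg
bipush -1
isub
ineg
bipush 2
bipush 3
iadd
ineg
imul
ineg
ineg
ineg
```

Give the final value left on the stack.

bipush -9 : -9
ineg      : 9
bipush 12 : 9 12
imul      : 108
bipush 5  : 108 5
isub      : 103
ineg      : -103
bipush 12 : -103 12
iadd      : -91
bipush 11 : -91 11
imul      : -1001
bipush 4  : -1001 4
idiv      : -250
ineg      : 250
bipush -1 : 250 -1
isub      : 251
ineg      : -251
bipush 2  : -251 2
bipush 3  : -251 2 3
iadd      : -251 5
ineg      : -251 -5
imul      : 1255
ineg      : -1255
ineg      : 1255
ineg      : -1255

-1255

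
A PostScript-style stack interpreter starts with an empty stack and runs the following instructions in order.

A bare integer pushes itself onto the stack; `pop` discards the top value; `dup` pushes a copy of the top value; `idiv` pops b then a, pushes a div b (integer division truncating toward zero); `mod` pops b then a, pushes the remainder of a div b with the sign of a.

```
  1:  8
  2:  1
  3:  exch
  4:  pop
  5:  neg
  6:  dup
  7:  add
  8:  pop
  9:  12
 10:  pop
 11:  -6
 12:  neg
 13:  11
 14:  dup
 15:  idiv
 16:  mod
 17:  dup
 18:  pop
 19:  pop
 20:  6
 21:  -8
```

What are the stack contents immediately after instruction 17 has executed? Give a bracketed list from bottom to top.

[0, 0]

8     8
1     8 1
exch  1 8
pop   1
neg   -1
dup   -1 -1
add   -2
pop   (empty)
12    12
pop   (empty)
-6    -6
neg   6
11    6 11
dup   6 11 11
idiv  6 1
mod   0
dup   0 0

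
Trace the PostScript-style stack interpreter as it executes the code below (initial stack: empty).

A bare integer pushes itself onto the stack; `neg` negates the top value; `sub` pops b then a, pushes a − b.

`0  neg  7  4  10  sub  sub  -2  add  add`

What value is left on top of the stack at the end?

0   -> [0]
neg -> [0]
7   -> [0, 7]
4   -> [0, 7, 4]
10  -> [0, 7, 4, 10]
sub -> [0, 7, -6]
sub -> [0, 13]
-2  -> [0, 13, -2]
add -> [0, 11]
add -> [11]

11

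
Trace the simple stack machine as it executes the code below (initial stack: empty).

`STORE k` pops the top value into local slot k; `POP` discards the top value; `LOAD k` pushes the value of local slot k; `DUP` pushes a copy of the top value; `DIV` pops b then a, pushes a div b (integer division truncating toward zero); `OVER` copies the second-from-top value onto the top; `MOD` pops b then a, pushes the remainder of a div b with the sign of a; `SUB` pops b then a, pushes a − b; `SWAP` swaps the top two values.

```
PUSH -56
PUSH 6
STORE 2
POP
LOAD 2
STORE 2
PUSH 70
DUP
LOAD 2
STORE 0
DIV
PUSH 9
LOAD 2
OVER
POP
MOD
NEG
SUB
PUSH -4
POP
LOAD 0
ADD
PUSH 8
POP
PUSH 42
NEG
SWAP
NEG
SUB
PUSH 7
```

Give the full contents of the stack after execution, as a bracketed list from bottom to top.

[-32, 7]

PUSH -56 → [-56]
PUSH 6   → [-56, 6]
STORE 2  → [-56]
POP      → []
LOAD 2   → [6]
STORE 2  → []
PUSH 70  → [70]
DUP      → [70, 70]
LOAD 2   → [70, 70, 6]
STORE 0  → [70, 70]
DIV      → [1]
PUSH 9   → [1, 9]
LOAD 2   → [1, 9, 6]
OVER     → [1, 9, 6, 9]
POP      → [1, 9, 6]
MOD      → [1, 3]
NEG      → [1, -3]
SUB      → [4]
PUSH -4  → [4, -4]
POP      → [4]
LOAD 0   → [4, 6]
ADD      → [10]
PUSH 8   → [10, 8]
POP      → [10]
PUSH 42  → [10, 42]
NEG      → [10, -42]
SWAP     → [-42, 10]
NEG      → [-42, -10]
SUB      → [-32]
PUSH 7   → [-32, 7]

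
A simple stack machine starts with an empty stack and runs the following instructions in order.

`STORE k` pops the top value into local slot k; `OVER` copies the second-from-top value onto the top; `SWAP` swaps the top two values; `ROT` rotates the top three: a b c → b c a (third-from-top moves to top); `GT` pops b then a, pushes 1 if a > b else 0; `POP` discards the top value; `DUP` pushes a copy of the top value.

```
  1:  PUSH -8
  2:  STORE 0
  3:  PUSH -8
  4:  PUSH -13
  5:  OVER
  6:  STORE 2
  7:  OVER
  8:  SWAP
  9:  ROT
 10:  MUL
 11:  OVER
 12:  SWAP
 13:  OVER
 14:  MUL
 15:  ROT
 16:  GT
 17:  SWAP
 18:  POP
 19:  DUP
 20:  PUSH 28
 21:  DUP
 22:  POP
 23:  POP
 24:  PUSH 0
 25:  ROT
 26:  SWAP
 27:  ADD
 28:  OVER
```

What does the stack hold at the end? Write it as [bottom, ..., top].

PUSH -8  : [-8]
STORE 0  : []
PUSH -8  : [-8]
PUSH -13 : [-8, -13]
OVER     : [-8, -13, -8]
STORE 2  : [-8, -13]
OVER     : [-8, -13, -8]
SWAP     : [-8, -8, -13]
ROT      : [-8, -13, -8]
MUL      : [-8, 104]
OVER     : [-8, 104, -8]
SWAP     : [-8, -8, 104]
OVER     : [-8, -8, 104, -8]
MUL      : [-8, -8, -832]
ROT      : [-8, -832, -8]
GT       : [-8, 0]
SWAP     : [0, -8]
POP      : [0]
DUP      : [0, 0]
PUSH 28  : [0, 0, 28]
DUP      : [0, 0, 28, 28]
POP      : [0, 0, 28]
POP      : [0, 0]
PUSH 0   : [0, 0, 0]
ROT      : [0, 0, 0]
SWAP     : [0, 0, 0]
ADD      : [0, 0]
OVER     : [0, 0, 0]

[0, 0, 0]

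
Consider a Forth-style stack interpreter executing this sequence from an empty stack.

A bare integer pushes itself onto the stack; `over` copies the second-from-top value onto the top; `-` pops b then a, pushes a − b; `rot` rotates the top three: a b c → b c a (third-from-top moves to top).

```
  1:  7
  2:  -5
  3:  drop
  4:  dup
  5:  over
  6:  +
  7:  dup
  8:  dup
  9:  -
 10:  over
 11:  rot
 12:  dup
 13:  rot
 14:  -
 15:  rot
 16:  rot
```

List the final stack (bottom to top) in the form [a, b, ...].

7    → [7]
-5   → [7, -5]
drop → [7]
dup  → [7, 7]
over → [7, 7, 7]
+    → [7, 14]
dup  → [7, 14, 14]
dup  → [7, 14, 14, 14]
-    → [7, 14, 0]
over → [7, 14, 0, 14]
rot  → [7, 0, 14, 14]
dup  → [7, 0, 14, 14, 14]
rot  → [7, 0, 14, 14, 14]
-    → [7, 0, 14, 0]
rot  → [7, 14, 0, 0]
rot  → [7, 0, 0, 14]

[7, 0, 0, 14]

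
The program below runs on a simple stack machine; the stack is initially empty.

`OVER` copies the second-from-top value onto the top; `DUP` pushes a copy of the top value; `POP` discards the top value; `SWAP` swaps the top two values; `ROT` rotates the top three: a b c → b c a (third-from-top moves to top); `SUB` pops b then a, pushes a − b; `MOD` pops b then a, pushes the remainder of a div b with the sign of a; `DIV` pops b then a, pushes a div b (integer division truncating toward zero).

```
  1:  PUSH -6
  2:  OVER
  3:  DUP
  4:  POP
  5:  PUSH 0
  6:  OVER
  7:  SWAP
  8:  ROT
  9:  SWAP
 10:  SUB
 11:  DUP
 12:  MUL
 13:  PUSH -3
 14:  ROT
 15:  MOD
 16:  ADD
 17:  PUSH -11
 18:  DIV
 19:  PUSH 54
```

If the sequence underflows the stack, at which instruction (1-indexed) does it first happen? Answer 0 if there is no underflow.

PUSH -6 → -6
OVER  — needs 2 operands, stack has 1 → underflow

2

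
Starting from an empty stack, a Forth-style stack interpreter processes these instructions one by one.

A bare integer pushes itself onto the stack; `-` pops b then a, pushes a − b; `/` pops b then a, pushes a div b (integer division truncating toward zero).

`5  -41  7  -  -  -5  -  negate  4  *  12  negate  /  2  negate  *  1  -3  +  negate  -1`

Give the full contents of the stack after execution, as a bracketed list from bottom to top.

5      -> [5]
-41    -> [5, -41]
7      -> [5, -41, 7]
-      -> [5, -48]
-      -> [53]
-5     -> [53, -5]
-      -> [58]
negate -> [-58]
4      -> [-58, 4]
*      -> [-232]
12     -> [-232, 12]
negate -> [-232, -12]
/      -> [19]
2      -> [19, 2]
negate -> [19, -2]
*      -> [-38]
1      -> [-38, 1]
-3     -> [-38, 1, -3]
+      -> [-38, -2]
negate -> [-38, 2]
-1     -> [-38, 2, -1]

[-38, 2, -1]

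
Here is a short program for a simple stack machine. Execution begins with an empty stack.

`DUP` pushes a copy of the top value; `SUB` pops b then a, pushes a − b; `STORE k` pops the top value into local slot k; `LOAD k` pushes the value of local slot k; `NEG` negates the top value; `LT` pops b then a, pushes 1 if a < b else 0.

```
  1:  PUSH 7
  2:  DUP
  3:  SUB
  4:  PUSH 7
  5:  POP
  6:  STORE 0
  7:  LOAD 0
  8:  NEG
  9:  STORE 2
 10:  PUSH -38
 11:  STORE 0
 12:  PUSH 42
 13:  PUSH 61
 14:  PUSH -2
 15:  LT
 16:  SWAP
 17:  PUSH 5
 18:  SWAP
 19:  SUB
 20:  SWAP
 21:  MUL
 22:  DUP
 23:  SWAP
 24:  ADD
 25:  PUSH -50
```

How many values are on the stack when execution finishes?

2

PUSH 7   → 7
DUP      → 7 7
SUB      → 0
PUSH 7   → 0 7
POP      → 0
STORE 0  → (empty)
LOAD 0   → 0
NEG      → 0
STORE 2  → (empty)
PUSH -38 → -38
STORE 0  → (empty)
PUSH 42  → 42
PUSH 61  → 42 61
PUSH -2  → 42 61 -2
LT       → 42 0
SWAP     → 0 42
PUSH 5   → 0 42 5
SWAP     → 0 5 42
SUB      → 0 -37
SWAP     → -37 0
MUL      → 0
DUP      → 0 0
SWAP     → 0 0
ADD      → 0
PUSH -50 → 0 -50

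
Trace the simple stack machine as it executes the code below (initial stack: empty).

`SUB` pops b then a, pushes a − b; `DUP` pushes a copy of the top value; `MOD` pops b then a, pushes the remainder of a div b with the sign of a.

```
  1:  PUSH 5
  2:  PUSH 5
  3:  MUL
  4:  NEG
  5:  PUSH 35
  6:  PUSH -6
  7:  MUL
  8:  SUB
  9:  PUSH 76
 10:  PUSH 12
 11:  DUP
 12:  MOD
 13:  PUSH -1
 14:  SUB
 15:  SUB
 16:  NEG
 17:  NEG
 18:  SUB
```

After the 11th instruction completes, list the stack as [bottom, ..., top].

[185, 76, 12, 12]

PUSH 5  : [5]
PUSH 5  : [5, 5]
MUL     : [25]
NEG     : [-25]
PUSH 35 : [-25, 35]
PUSH -6 : [-25, 35, -6]
MUL     : [-25, -210]
SUB     : [185]
PUSH 76 : [185, 76]
PUSH 12 : [185, 76, 12]
DUP     : [185, 76, 12, 12]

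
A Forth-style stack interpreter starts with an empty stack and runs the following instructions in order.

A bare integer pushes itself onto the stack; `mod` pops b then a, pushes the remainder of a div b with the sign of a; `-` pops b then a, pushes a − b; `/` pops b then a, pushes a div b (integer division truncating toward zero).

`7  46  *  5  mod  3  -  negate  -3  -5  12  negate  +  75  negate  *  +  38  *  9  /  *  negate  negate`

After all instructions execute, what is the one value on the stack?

7      -> 7
46     -> 7 46
*      -> 322
5      -> 322 5
mod    -> 2
3      -> 2 3
-      -> -1
negate -> 1
-3     -> 1 -3
-5     -> 1 -3 -5
12     -> 1 -3 -5 12
negate -> 1 -3 -5 -12
+      -> 1 -3 -17
75     -> 1 -3 -17 75
negate -> 1 -3 -17 -75
*      -> 1 -3 1275
+      -> 1 1272
38     -> 1 1272 38
*      -> 1 48336
9      -> 1 48336 9
/      -> 1 5370
*      -> 5370
negate -> -5370
negate -> 5370

5370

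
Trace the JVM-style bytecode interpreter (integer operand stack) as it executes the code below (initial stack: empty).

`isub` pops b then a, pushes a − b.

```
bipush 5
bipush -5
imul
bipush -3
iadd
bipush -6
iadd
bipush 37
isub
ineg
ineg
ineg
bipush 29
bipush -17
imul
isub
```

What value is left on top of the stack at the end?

564

bipush 5    [5]
bipush -5   [5, -5]
imul        [-25]
bipush -3   [-25, -3]
iadd        [-28]
bipush -6   [-28, -6]
iadd        [-34]
bipush 37   [-34, 37]
isub        [-71]
ineg        [71]
ineg        [-71]
ineg        [71]
bipush 29   [71, 29]
bipush -17  [71, 29, -17]
imul        [71, -493]
isub        [564]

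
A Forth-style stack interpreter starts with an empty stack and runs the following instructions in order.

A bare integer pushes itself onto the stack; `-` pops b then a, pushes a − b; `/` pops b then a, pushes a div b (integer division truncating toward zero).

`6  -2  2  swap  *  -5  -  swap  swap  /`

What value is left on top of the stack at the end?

6

6    : [6]
-2   : [6, -2]
2    : [6, -2, 2]
swap : [6, 2, -2]
*    : [6, -4]
-5   : [6, -4, -5]
-    : [6, 1]
swap : [1, 6]
swap : [6, 1]
/    : [6]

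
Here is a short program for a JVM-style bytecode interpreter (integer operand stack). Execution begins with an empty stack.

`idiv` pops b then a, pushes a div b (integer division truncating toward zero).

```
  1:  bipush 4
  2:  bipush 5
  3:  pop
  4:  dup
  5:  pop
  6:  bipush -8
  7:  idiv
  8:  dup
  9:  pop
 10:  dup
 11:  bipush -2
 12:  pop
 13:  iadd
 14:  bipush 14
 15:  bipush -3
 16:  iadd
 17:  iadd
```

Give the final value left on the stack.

bipush 4  -> [4]
bipush 5  -> [4, 5]
pop       -> [4]
dup       -> [4, 4]
pop       -> [4]
bipush -8 -> [4, -8]
idiv      -> [0]
dup       -> [0, 0]
pop       -> [0]
dup       -> [0, 0]
bipush -2 -> [0, 0, -2]
pop       -> [0, 0]
iadd      -> [0]
bipush 14 -> [0, 14]
bipush -3 -> [0, 14, -3]
iadd      -> [0, 11]
iadd      -> [11]

11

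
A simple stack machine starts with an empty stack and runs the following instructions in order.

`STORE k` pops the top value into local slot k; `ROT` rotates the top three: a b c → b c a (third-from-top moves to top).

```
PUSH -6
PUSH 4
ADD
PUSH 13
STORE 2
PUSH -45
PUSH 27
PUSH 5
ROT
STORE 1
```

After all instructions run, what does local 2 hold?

13

PUSH -6   [-6]
PUSH 4    [-6, 4]
ADD       [-2]
PUSH 13   [-2, 13]
STORE 2   [-2]
PUSH -45  [-2, -45]
PUSH 27   [-2, -45, 27]
PUSH 5    [-2, -45, 27, 5]
ROT       [-2, 27, 5, -45]
STORE 1   [-2, 27, 5]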